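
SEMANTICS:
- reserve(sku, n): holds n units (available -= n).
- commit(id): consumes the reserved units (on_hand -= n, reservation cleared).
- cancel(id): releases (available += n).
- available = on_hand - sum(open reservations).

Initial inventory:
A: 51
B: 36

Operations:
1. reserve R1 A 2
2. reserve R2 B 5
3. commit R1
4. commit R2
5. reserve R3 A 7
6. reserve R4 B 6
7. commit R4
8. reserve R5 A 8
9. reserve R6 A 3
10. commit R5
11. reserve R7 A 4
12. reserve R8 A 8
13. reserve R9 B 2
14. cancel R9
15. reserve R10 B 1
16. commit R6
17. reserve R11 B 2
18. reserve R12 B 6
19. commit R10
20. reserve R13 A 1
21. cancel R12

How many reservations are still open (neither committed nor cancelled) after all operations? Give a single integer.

Step 1: reserve R1 A 2 -> on_hand[A=51 B=36] avail[A=49 B=36] open={R1}
Step 2: reserve R2 B 5 -> on_hand[A=51 B=36] avail[A=49 B=31] open={R1,R2}
Step 3: commit R1 -> on_hand[A=49 B=36] avail[A=49 B=31] open={R2}
Step 4: commit R2 -> on_hand[A=49 B=31] avail[A=49 B=31] open={}
Step 5: reserve R3 A 7 -> on_hand[A=49 B=31] avail[A=42 B=31] open={R3}
Step 6: reserve R4 B 6 -> on_hand[A=49 B=31] avail[A=42 B=25] open={R3,R4}
Step 7: commit R4 -> on_hand[A=49 B=25] avail[A=42 B=25] open={R3}
Step 8: reserve R5 A 8 -> on_hand[A=49 B=25] avail[A=34 B=25] open={R3,R5}
Step 9: reserve R6 A 3 -> on_hand[A=49 B=25] avail[A=31 B=25] open={R3,R5,R6}
Step 10: commit R5 -> on_hand[A=41 B=25] avail[A=31 B=25] open={R3,R6}
Step 11: reserve R7 A 4 -> on_hand[A=41 B=25] avail[A=27 B=25] open={R3,R6,R7}
Step 12: reserve R8 A 8 -> on_hand[A=41 B=25] avail[A=19 B=25] open={R3,R6,R7,R8}
Step 13: reserve R9 B 2 -> on_hand[A=41 B=25] avail[A=19 B=23] open={R3,R6,R7,R8,R9}
Step 14: cancel R9 -> on_hand[A=41 B=25] avail[A=19 B=25] open={R3,R6,R7,R8}
Step 15: reserve R10 B 1 -> on_hand[A=41 B=25] avail[A=19 B=24] open={R10,R3,R6,R7,R8}
Step 16: commit R6 -> on_hand[A=38 B=25] avail[A=19 B=24] open={R10,R3,R7,R8}
Step 17: reserve R11 B 2 -> on_hand[A=38 B=25] avail[A=19 B=22] open={R10,R11,R3,R7,R8}
Step 18: reserve R12 B 6 -> on_hand[A=38 B=25] avail[A=19 B=16] open={R10,R11,R12,R3,R7,R8}
Step 19: commit R10 -> on_hand[A=38 B=24] avail[A=19 B=16] open={R11,R12,R3,R7,R8}
Step 20: reserve R13 A 1 -> on_hand[A=38 B=24] avail[A=18 B=16] open={R11,R12,R13,R3,R7,R8}
Step 21: cancel R12 -> on_hand[A=38 B=24] avail[A=18 B=22] open={R11,R13,R3,R7,R8}
Open reservations: ['R11', 'R13', 'R3', 'R7', 'R8'] -> 5

Answer: 5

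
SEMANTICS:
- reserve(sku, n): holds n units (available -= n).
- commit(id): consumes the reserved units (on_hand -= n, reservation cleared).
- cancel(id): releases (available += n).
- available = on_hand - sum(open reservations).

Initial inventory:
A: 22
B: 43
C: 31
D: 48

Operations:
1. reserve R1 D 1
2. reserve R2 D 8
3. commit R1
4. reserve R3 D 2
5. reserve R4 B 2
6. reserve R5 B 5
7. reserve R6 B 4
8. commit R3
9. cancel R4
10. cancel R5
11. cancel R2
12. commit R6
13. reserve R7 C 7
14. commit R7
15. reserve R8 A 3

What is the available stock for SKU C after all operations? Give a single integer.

Answer: 24

Derivation:
Step 1: reserve R1 D 1 -> on_hand[A=22 B=43 C=31 D=48] avail[A=22 B=43 C=31 D=47] open={R1}
Step 2: reserve R2 D 8 -> on_hand[A=22 B=43 C=31 D=48] avail[A=22 B=43 C=31 D=39] open={R1,R2}
Step 3: commit R1 -> on_hand[A=22 B=43 C=31 D=47] avail[A=22 B=43 C=31 D=39] open={R2}
Step 4: reserve R3 D 2 -> on_hand[A=22 B=43 C=31 D=47] avail[A=22 B=43 C=31 D=37] open={R2,R3}
Step 5: reserve R4 B 2 -> on_hand[A=22 B=43 C=31 D=47] avail[A=22 B=41 C=31 D=37] open={R2,R3,R4}
Step 6: reserve R5 B 5 -> on_hand[A=22 B=43 C=31 D=47] avail[A=22 B=36 C=31 D=37] open={R2,R3,R4,R5}
Step 7: reserve R6 B 4 -> on_hand[A=22 B=43 C=31 D=47] avail[A=22 B=32 C=31 D=37] open={R2,R3,R4,R5,R6}
Step 8: commit R3 -> on_hand[A=22 B=43 C=31 D=45] avail[A=22 B=32 C=31 D=37] open={R2,R4,R5,R6}
Step 9: cancel R4 -> on_hand[A=22 B=43 C=31 D=45] avail[A=22 B=34 C=31 D=37] open={R2,R5,R6}
Step 10: cancel R5 -> on_hand[A=22 B=43 C=31 D=45] avail[A=22 B=39 C=31 D=37] open={R2,R6}
Step 11: cancel R2 -> on_hand[A=22 B=43 C=31 D=45] avail[A=22 B=39 C=31 D=45] open={R6}
Step 12: commit R6 -> on_hand[A=22 B=39 C=31 D=45] avail[A=22 B=39 C=31 D=45] open={}
Step 13: reserve R7 C 7 -> on_hand[A=22 B=39 C=31 D=45] avail[A=22 B=39 C=24 D=45] open={R7}
Step 14: commit R7 -> on_hand[A=22 B=39 C=24 D=45] avail[A=22 B=39 C=24 D=45] open={}
Step 15: reserve R8 A 3 -> on_hand[A=22 B=39 C=24 D=45] avail[A=19 B=39 C=24 D=45] open={R8}
Final available[C] = 24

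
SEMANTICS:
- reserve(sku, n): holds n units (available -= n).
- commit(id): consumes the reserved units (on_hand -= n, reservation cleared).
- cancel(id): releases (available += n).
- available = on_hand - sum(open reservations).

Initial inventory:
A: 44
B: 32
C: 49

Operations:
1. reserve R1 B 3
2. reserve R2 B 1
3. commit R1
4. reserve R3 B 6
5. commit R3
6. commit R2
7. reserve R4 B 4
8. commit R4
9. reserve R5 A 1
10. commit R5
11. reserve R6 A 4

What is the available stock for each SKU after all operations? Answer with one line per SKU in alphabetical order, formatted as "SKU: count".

Step 1: reserve R1 B 3 -> on_hand[A=44 B=32 C=49] avail[A=44 B=29 C=49] open={R1}
Step 2: reserve R2 B 1 -> on_hand[A=44 B=32 C=49] avail[A=44 B=28 C=49] open={R1,R2}
Step 3: commit R1 -> on_hand[A=44 B=29 C=49] avail[A=44 B=28 C=49] open={R2}
Step 4: reserve R3 B 6 -> on_hand[A=44 B=29 C=49] avail[A=44 B=22 C=49] open={R2,R3}
Step 5: commit R3 -> on_hand[A=44 B=23 C=49] avail[A=44 B=22 C=49] open={R2}
Step 6: commit R2 -> on_hand[A=44 B=22 C=49] avail[A=44 B=22 C=49] open={}
Step 7: reserve R4 B 4 -> on_hand[A=44 B=22 C=49] avail[A=44 B=18 C=49] open={R4}
Step 8: commit R4 -> on_hand[A=44 B=18 C=49] avail[A=44 B=18 C=49] open={}
Step 9: reserve R5 A 1 -> on_hand[A=44 B=18 C=49] avail[A=43 B=18 C=49] open={R5}
Step 10: commit R5 -> on_hand[A=43 B=18 C=49] avail[A=43 B=18 C=49] open={}
Step 11: reserve R6 A 4 -> on_hand[A=43 B=18 C=49] avail[A=39 B=18 C=49] open={R6}

Answer: A: 39
B: 18
C: 49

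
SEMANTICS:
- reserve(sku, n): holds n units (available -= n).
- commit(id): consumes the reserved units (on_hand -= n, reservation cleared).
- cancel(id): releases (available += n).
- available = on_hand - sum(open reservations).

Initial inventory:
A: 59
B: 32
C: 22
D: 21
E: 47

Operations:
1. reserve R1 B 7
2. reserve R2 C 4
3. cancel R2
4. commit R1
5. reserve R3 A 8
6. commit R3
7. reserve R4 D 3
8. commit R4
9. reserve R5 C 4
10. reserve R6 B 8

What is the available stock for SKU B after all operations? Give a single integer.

Step 1: reserve R1 B 7 -> on_hand[A=59 B=32 C=22 D=21 E=47] avail[A=59 B=25 C=22 D=21 E=47] open={R1}
Step 2: reserve R2 C 4 -> on_hand[A=59 B=32 C=22 D=21 E=47] avail[A=59 B=25 C=18 D=21 E=47] open={R1,R2}
Step 3: cancel R2 -> on_hand[A=59 B=32 C=22 D=21 E=47] avail[A=59 B=25 C=22 D=21 E=47] open={R1}
Step 4: commit R1 -> on_hand[A=59 B=25 C=22 D=21 E=47] avail[A=59 B=25 C=22 D=21 E=47] open={}
Step 5: reserve R3 A 8 -> on_hand[A=59 B=25 C=22 D=21 E=47] avail[A=51 B=25 C=22 D=21 E=47] open={R3}
Step 6: commit R3 -> on_hand[A=51 B=25 C=22 D=21 E=47] avail[A=51 B=25 C=22 D=21 E=47] open={}
Step 7: reserve R4 D 3 -> on_hand[A=51 B=25 C=22 D=21 E=47] avail[A=51 B=25 C=22 D=18 E=47] open={R4}
Step 8: commit R4 -> on_hand[A=51 B=25 C=22 D=18 E=47] avail[A=51 B=25 C=22 D=18 E=47] open={}
Step 9: reserve R5 C 4 -> on_hand[A=51 B=25 C=22 D=18 E=47] avail[A=51 B=25 C=18 D=18 E=47] open={R5}
Step 10: reserve R6 B 8 -> on_hand[A=51 B=25 C=22 D=18 E=47] avail[A=51 B=17 C=18 D=18 E=47] open={R5,R6}
Final available[B] = 17

Answer: 17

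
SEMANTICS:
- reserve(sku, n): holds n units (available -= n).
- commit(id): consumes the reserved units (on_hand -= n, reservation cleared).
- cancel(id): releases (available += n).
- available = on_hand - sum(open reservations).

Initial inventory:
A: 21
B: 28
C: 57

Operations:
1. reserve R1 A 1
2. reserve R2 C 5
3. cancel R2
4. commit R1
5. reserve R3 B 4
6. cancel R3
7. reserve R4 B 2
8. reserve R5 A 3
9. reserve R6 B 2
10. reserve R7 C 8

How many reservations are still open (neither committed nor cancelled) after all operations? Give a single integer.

Step 1: reserve R1 A 1 -> on_hand[A=21 B=28 C=57] avail[A=20 B=28 C=57] open={R1}
Step 2: reserve R2 C 5 -> on_hand[A=21 B=28 C=57] avail[A=20 B=28 C=52] open={R1,R2}
Step 3: cancel R2 -> on_hand[A=21 B=28 C=57] avail[A=20 B=28 C=57] open={R1}
Step 4: commit R1 -> on_hand[A=20 B=28 C=57] avail[A=20 B=28 C=57] open={}
Step 5: reserve R3 B 4 -> on_hand[A=20 B=28 C=57] avail[A=20 B=24 C=57] open={R3}
Step 6: cancel R3 -> on_hand[A=20 B=28 C=57] avail[A=20 B=28 C=57] open={}
Step 7: reserve R4 B 2 -> on_hand[A=20 B=28 C=57] avail[A=20 B=26 C=57] open={R4}
Step 8: reserve R5 A 3 -> on_hand[A=20 B=28 C=57] avail[A=17 B=26 C=57] open={R4,R5}
Step 9: reserve R6 B 2 -> on_hand[A=20 B=28 C=57] avail[A=17 B=24 C=57] open={R4,R5,R6}
Step 10: reserve R7 C 8 -> on_hand[A=20 B=28 C=57] avail[A=17 B=24 C=49] open={R4,R5,R6,R7}
Open reservations: ['R4', 'R5', 'R6', 'R7'] -> 4

Answer: 4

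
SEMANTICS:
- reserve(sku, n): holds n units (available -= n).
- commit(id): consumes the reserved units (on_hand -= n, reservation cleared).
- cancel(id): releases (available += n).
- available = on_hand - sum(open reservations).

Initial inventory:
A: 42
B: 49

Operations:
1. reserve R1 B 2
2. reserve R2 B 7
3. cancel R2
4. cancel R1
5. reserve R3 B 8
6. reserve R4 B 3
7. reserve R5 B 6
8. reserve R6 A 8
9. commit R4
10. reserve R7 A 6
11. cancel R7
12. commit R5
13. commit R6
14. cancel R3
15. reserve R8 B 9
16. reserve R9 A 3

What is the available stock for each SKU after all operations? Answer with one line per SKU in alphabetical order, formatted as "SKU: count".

Step 1: reserve R1 B 2 -> on_hand[A=42 B=49] avail[A=42 B=47] open={R1}
Step 2: reserve R2 B 7 -> on_hand[A=42 B=49] avail[A=42 B=40] open={R1,R2}
Step 3: cancel R2 -> on_hand[A=42 B=49] avail[A=42 B=47] open={R1}
Step 4: cancel R1 -> on_hand[A=42 B=49] avail[A=42 B=49] open={}
Step 5: reserve R3 B 8 -> on_hand[A=42 B=49] avail[A=42 B=41] open={R3}
Step 6: reserve R4 B 3 -> on_hand[A=42 B=49] avail[A=42 B=38] open={R3,R4}
Step 7: reserve R5 B 6 -> on_hand[A=42 B=49] avail[A=42 B=32] open={R3,R4,R5}
Step 8: reserve R6 A 8 -> on_hand[A=42 B=49] avail[A=34 B=32] open={R3,R4,R5,R6}
Step 9: commit R4 -> on_hand[A=42 B=46] avail[A=34 B=32] open={R3,R5,R6}
Step 10: reserve R7 A 6 -> on_hand[A=42 B=46] avail[A=28 B=32] open={R3,R5,R6,R7}
Step 11: cancel R7 -> on_hand[A=42 B=46] avail[A=34 B=32] open={R3,R5,R6}
Step 12: commit R5 -> on_hand[A=42 B=40] avail[A=34 B=32] open={R3,R6}
Step 13: commit R6 -> on_hand[A=34 B=40] avail[A=34 B=32] open={R3}
Step 14: cancel R3 -> on_hand[A=34 B=40] avail[A=34 B=40] open={}
Step 15: reserve R8 B 9 -> on_hand[A=34 B=40] avail[A=34 B=31] open={R8}
Step 16: reserve R9 A 3 -> on_hand[A=34 B=40] avail[A=31 B=31] open={R8,R9}

Answer: A: 31
B: 31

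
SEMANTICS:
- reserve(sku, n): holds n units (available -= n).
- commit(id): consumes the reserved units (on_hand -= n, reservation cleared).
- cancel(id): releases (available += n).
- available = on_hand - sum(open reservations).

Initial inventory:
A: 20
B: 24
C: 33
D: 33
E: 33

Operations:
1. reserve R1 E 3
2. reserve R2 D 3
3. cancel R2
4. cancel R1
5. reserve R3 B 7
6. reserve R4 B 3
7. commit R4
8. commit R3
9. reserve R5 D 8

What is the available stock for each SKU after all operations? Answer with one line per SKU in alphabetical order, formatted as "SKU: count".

Answer: A: 20
B: 14
C: 33
D: 25
E: 33

Derivation:
Step 1: reserve R1 E 3 -> on_hand[A=20 B=24 C=33 D=33 E=33] avail[A=20 B=24 C=33 D=33 E=30] open={R1}
Step 2: reserve R2 D 3 -> on_hand[A=20 B=24 C=33 D=33 E=33] avail[A=20 B=24 C=33 D=30 E=30] open={R1,R2}
Step 3: cancel R2 -> on_hand[A=20 B=24 C=33 D=33 E=33] avail[A=20 B=24 C=33 D=33 E=30] open={R1}
Step 4: cancel R1 -> on_hand[A=20 B=24 C=33 D=33 E=33] avail[A=20 B=24 C=33 D=33 E=33] open={}
Step 5: reserve R3 B 7 -> on_hand[A=20 B=24 C=33 D=33 E=33] avail[A=20 B=17 C=33 D=33 E=33] open={R3}
Step 6: reserve R4 B 3 -> on_hand[A=20 B=24 C=33 D=33 E=33] avail[A=20 B=14 C=33 D=33 E=33] open={R3,R4}
Step 7: commit R4 -> on_hand[A=20 B=21 C=33 D=33 E=33] avail[A=20 B=14 C=33 D=33 E=33] open={R3}
Step 8: commit R3 -> on_hand[A=20 B=14 C=33 D=33 E=33] avail[A=20 B=14 C=33 D=33 E=33] open={}
Step 9: reserve R5 D 8 -> on_hand[A=20 B=14 C=33 D=33 E=33] avail[A=20 B=14 C=33 D=25 E=33] open={R5}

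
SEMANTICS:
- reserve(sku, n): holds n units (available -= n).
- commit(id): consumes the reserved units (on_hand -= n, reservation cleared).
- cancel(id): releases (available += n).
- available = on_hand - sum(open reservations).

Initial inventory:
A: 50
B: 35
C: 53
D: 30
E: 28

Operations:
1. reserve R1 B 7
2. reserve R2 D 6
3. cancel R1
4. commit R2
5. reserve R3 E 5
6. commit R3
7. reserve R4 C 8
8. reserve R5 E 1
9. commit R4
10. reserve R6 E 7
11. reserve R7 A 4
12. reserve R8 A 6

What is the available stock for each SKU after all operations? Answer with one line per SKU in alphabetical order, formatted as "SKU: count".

Step 1: reserve R1 B 7 -> on_hand[A=50 B=35 C=53 D=30 E=28] avail[A=50 B=28 C=53 D=30 E=28] open={R1}
Step 2: reserve R2 D 6 -> on_hand[A=50 B=35 C=53 D=30 E=28] avail[A=50 B=28 C=53 D=24 E=28] open={R1,R2}
Step 3: cancel R1 -> on_hand[A=50 B=35 C=53 D=30 E=28] avail[A=50 B=35 C=53 D=24 E=28] open={R2}
Step 4: commit R2 -> on_hand[A=50 B=35 C=53 D=24 E=28] avail[A=50 B=35 C=53 D=24 E=28] open={}
Step 5: reserve R3 E 5 -> on_hand[A=50 B=35 C=53 D=24 E=28] avail[A=50 B=35 C=53 D=24 E=23] open={R3}
Step 6: commit R3 -> on_hand[A=50 B=35 C=53 D=24 E=23] avail[A=50 B=35 C=53 D=24 E=23] open={}
Step 7: reserve R4 C 8 -> on_hand[A=50 B=35 C=53 D=24 E=23] avail[A=50 B=35 C=45 D=24 E=23] open={R4}
Step 8: reserve R5 E 1 -> on_hand[A=50 B=35 C=53 D=24 E=23] avail[A=50 B=35 C=45 D=24 E=22] open={R4,R5}
Step 9: commit R4 -> on_hand[A=50 B=35 C=45 D=24 E=23] avail[A=50 B=35 C=45 D=24 E=22] open={R5}
Step 10: reserve R6 E 7 -> on_hand[A=50 B=35 C=45 D=24 E=23] avail[A=50 B=35 C=45 D=24 E=15] open={R5,R6}
Step 11: reserve R7 A 4 -> on_hand[A=50 B=35 C=45 D=24 E=23] avail[A=46 B=35 C=45 D=24 E=15] open={R5,R6,R7}
Step 12: reserve R8 A 6 -> on_hand[A=50 B=35 C=45 D=24 E=23] avail[A=40 B=35 C=45 D=24 E=15] open={R5,R6,R7,R8}

Answer: A: 40
B: 35
C: 45
D: 24
E: 15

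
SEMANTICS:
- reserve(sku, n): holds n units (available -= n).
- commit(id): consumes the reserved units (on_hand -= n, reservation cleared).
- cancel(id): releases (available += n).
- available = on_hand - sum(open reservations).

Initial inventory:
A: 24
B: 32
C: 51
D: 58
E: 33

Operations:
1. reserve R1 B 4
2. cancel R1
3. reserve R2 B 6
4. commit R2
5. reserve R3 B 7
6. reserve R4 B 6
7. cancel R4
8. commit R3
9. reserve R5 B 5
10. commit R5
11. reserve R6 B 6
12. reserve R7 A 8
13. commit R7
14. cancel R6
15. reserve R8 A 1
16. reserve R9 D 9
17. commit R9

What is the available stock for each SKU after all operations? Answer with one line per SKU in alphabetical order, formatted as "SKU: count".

Step 1: reserve R1 B 4 -> on_hand[A=24 B=32 C=51 D=58 E=33] avail[A=24 B=28 C=51 D=58 E=33] open={R1}
Step 2: cancel R1 -> on_hand[A=24 B=32 C=51 D=58 E=33] avail[A=24 B=32 C=51 D=58 E=33] open={}
Step 3: reserve R2 B 6 -> on_hand[A=24 B=32 C=51 D=58 E=33] avail[A=24 B=26 C=51 D=58 E=33] open={R2}
Step 4: commit R2 -> on_hand[A=24 B=26 C=51 D=58 E=33] avail[A=24 B=26 C=51 D=58 E=33] open={}
Step 5: reserve R3 B 7 -> on_hand[A=24 B=26 C=51 D=58 E=33] avail[A=24 B=19 C=51 D=58 E=33] open={R3}
Step 6: reserve R4 B 6 -> on_hand[A=24 B=26 C=51 D=58 E=33] avail[A=24 B=13 C=51 D=58 E=33] open={R3,R4}
Step 7: cancel R4 -> on_hand[A=24 B=26 C=51 D=58 E=33] avail[A=24 B=19 C=51 D=58 E=33] open={R3}
Step 8: commit R3 -> on_hand[A=24 B=19 C=51 D=58 E=33] avail[A=24 B=19 C=51 D=58 E=33] open={}
Step 9: reserve R5 B 5 -> on_hand[A=24 B=19 C=51 D=58 E=33] avail[A=24 B=14 C=51 D=58 E=33] open={R5}
Step 10: commit R5 -> on_hand[A=24 B=14 C=51 D=58 E=33] avail[A=24 B=14 C=51 D=58 E=33] open={}
Step 11: reserve R6 B 6 -> on_hand[A=24 B=14 C=51 D=58 E=33] avail[A=24 B=8 C=51 D=58 E=33] open={R6}
Step 12: reserve R7 A 8 -> on_hand[A=24 B=14 C=51 D=58 E=33] avail[A=16 B=8 C=51 D=58 E=33] open={R6,R7}
Step 13: commit R7 -> on_hand[A=16 B=14 C=51 D=58 E=33] avail[A=16 B=8 C=51 D=58 E=33] open={R6}
Step 14: cancel R6 -> on_hand[A=16 B=14 C=51 D=58 E=33] avail[A=16 B=14 C=51 D=58 E=33] open={}
Step 15: reserve R8 A 1 -> on_hand[A=16 B=14 C=51 D=58 E=33] avail[A=15 B=14 C=51 D=58 E=33] open={R8}
Step 16: reserve R9 D 9 -> on_hand[A=16 B=14 C=51 D=58 E=33] avail[A=15 B=14 C=51 D=49 E=33] open={R8,R9}
Step 17: commit R9 -> on_hand[A=16 B=14 C=51 D=49 E=33] avail[A=15 B=14 C=51 D=49 E=33] open={R8}

Answer: A: 15
B: 14
C: 51
D: 49
E: 33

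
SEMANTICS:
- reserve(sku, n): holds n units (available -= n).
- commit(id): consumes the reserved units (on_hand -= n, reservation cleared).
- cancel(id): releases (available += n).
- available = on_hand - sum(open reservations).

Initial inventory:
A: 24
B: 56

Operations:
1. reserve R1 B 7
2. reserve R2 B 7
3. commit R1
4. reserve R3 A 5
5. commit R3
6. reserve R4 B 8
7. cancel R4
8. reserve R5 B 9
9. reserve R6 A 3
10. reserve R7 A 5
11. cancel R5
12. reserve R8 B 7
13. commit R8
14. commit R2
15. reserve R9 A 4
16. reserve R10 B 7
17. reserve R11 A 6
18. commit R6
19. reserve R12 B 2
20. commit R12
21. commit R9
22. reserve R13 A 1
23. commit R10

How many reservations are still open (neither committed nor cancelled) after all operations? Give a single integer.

Step 1: reserve R1 B 7 -> on_hand[A=24 B=56] avail[A=24 B=49] open={R1}
Step 2: reserve R2 B 7 -> on_hand[A=24 B=56] avail[A=24 B=42] open={R1,R2}
Step 3: commit R1 -> on_hand[A=24 B=49] avail[A=24 B=42] open={R2}
Step 4: reserve R3 A 5 -> on_hand[A=24 B=49] avail[A=19 B=42] open={R2,R3}
Step 5: commit R3 -> on_hand[A=19 B=49] avail[A=19 B=42] open={R2}
Step 6: reserve R4 B 8 -> on_hand[A=19 B=49] avail[A=19 B=34] open={R2,R4}
Step 7: cancel R4 -> on_hand[A=19 B=49] avail[A=19 B=42] open={R2}
Step 8: reserve R5 B 9 -> on_hand[A=19 B=49] avail[A=19 B=33] open={R2,R5}
Step 9: reserve R6 A 3 -> on_hand[A=19 B=49] avail[A=16 B=33] open={R2,R5,R6}
Step 10: reserve R7 A 5 -> on_hand[A=19 B=49] avail[A=11 B=33] open={R2,R5,R6,R7}
Step 11: cancel R5 -> on_hand[A=19 B=49] avail[A=11 B=42] open={R2,R6,R7}
Step 12: reserve R8 B 7 -> on_hand[A=19 B=49] avail[A=11 B=35] open={R2,R6,R7,R8}
Step 13: commit R8 -> on_hand[A=19 B=42] avail[A=11 B=35] open={R2,R6,R7}
Step 14: commit R2 -> on_hand[A=19 B=35] avail[A=11 B=35] open={R6,R7}
Step 15: reserve R9 A 4 -> on_hand[A=19 B=35] avail[A=7 B=35] open={R6,R7,R9}
Step 16: reserve R10 B 7 -> on_hand[A=19 B=35] avail[A=7 B=28] open={R10,R6,R7,R9}
Step 17: reserve R11 A 6 -> on_hand[A=19 B=35] avail[A=1 B=28] open={R10,R11,R6,R7,R9}
Step 18: commit R6 -> on_hand[A=16 B=35] avail[A=1 B=28] open={R10,R11,R7,R9}
Step 19: reserve R12 B 2 -> on_hand[A=16 B=35] avail[A=1 B=26] open={R10,R11,R12,R7,R9}
Step 20: commit R12 -> on_hand[A=16 B=33] avail[A=1 B=26] open={R10,R11,R7,R9}
Step 21: commit R9 -> on_hand[A=12 B=33] avail[A=1 B=26] open={R10,R11,R7}
Step 22: reserve R13 A 1 -> on_hand[A=12 B=33] avail[A=0 B=26] open={R10,R11,R13,R7}
Step 23: commit R10 -> on_hand[A=12 B=26] avail[A=0 B=26] open={R11,R13,R7}
Open reservations: ['R11', 'R13', 'R7'] -> 3

Answer: 3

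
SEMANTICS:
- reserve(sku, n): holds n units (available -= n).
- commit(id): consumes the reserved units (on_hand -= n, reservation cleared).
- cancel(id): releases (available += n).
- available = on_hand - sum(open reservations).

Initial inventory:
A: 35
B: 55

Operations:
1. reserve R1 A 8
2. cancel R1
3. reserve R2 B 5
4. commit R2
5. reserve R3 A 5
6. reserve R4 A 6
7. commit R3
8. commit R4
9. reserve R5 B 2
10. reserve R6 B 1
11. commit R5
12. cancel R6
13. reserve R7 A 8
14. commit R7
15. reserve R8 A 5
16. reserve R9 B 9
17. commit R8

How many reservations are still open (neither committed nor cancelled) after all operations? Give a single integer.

Answer: 1

Derivation:
Step 1: reserve R1 A 8 -> on_hand[A=35 B=55] avail[A=27 B=55] open={R1}
Step 2: cancel R1 -> on_hand[A=35 B=55] avail[A=35 B=55] open={}
Step 3: reserve R2 B 5 -> on_hand[A=35 B=55] avail[A=35 B=50] open={R2}
Step 4: commit R2 -> on_hand[A=35 B=50] avail[A=35 B=50] open={}
Step 5: reserve R3 A 5 -> on_hand[A=35 B=50] avail[A=30 B=50] open={R3}
Step 6: reserve R4 A 6 -> on_hand[A=35 B=50] avail[A=24 B=50] open={R3,R4}
Step 7: commit R3 -> on_hand[A=30 B=50] avail[A=24 B=50] open={R4}
Step 8: commit R4 -> on_hand[A=24 B=50] avail[A=24 B=50] open={}
Step 9: reserve R5 B 2 -> on_hand[A=24 B=50] avail[A=24 B=48] open={R5}
Step 10: reserve R6 B 1 -> on_hand[A=24 B=50] avail[A=24 B=47] open={R5,R6}
Step 11: commit R5 -> on_hand[A=24 B=48] avail[A=24 B=47] open={R6}
Step 12: cancel R6 -> on_hand[A=24 B=48] avail[A=24 B=48] open={}
Step 13: reserve R7 A 8 -> on_hand[A=24 B=48] avail[A=16 B=48] open={R7}
Step 14: commit R7 -> on_hand[A=16 B=48] avail[A=16 B=48] open={}
Step 15: reserve R8 A 5 -> on_hand[A=16 B=48] avail[A=11 B=48] open={R8}
Step 16: reserve R9 B 9 -> on_hand[A=16 B=48] avail[A=11 B=39] open={R8,R9}
Step 17: commit R8 -> on_hand[A=11 B=48] avail[A=11 B=39] open={R9}
Open reservations: ['R9'] -> 1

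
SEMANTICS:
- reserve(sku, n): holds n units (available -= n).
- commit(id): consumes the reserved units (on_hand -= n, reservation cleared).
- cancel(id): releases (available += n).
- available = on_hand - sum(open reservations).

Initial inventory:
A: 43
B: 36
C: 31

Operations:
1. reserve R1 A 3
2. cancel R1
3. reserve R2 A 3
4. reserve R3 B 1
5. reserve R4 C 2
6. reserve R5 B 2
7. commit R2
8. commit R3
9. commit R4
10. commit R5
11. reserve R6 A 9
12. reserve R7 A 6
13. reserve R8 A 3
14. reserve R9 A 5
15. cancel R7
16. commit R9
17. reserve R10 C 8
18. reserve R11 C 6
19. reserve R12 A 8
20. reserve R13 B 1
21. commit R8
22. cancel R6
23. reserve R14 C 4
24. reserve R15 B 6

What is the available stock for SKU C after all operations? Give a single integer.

Answer: 11

Derivation:
Step 1: reserve R1 A 3 -> on_hand[A=43 B=36 C=31] avail[A=40 B=36 C=31] open={R1}
Step 2: cancel R1 -> on_hand[A=43 B=36 C=31] avail[A=43 B=36 C=31] open={}
Step 3: reserve R2 A 3 -> on_hand[A=43 B=36 C=31] avail[A=40 B=36 C=31] open={R2}
Step 4: reserve R3 B 1 -> on_hand[A=43 B=36 C=31] avail[A=40 B=35 C=31] open={R2,R3}
Step 5: reserve R4 C 2 -> on_hand[A=43 B=36 C=31] avail[A=40 B=35 C=29] open={R2,R3,R4}
Step 6: reserve R5 B 2 -> on_hand[A=43 B=36 C=31] avail[A=40 B=33 C=29] open={R2,R3,R4,R5}
Step 7: commit R2 -> on_hand[A=40 B=36 C=31] avail[A=40 B=33 C=29] open={R3,R4,R5}
Step 8: commit R3 -> on_hand[A=40 B=35 C=31] avail[A=40 B=33 C=29] open={R4,R5}
Step 9: commit R4 -> on_hand[A=40 B=35 C=29] avail[A=40 B=33 C=29] open={R5}
Step 10: commit R5 -> on_hand[A=40 B=33 C=29] avail[A=40 B=33 C=29] open={}
Step 11: reserve R6 A 9 -> on_hand[A=40 B=33 C=29] avail[A=31 B=33 C=29] open={R6}
Step 12: reserve R7 A 6 -> on_hand[A=40 B=33 C=29] avail[A=25 B=33 C=29] open={R6,R7}
Step 13: reserve R8 A 3 -> on_hand[A=40 B=33 C=29] avail[A=22 B=33 C=29] open={R6,R7,R8}
Step 14: reserve R9 A 5 -> on_hand[A=40 B=33 C=29] avail[A=17 B=33 C=29] open={R6,R7,R8,R9}
Step 15: cancel R7 -> on_hand[A=40 B=33 C=29] avail[A=23 B=33 C=29] open={R6,R8,R9}
Step 16: commit R9 -> on_hand[A=35 B=33 C=29] avail[A=23 B=33 C=29] open={R6,R8}
Step 17: reserve R10 C 8 -> on_hand[A=35 B=33 C=29] avail[A=23 B=33 C=21] open={R10,R6,R8}
Step 18: reserve R11 C 6 -> on_hand[A=35 B=33 C=29] avail[A=23 B=33 C=15] open={R10,R11,R6,R8}
Step 19: reserve R12 A 8 -> on_hand[A=35 B=33 C=29] avail[A=15 B=33 C=15] open={R10,R11,R12,R6,R8}
Step 20: reserve R13 B 1 -> on_hand[A=35 B=33 C=29] avail[A=15 B=32 C=15] open={R10,R11,R12,R13,R6,R8}
Step 21: commit R8 -> on_hand[A=32 B=33 C=29] avail[A=15 B=32 C=15] open={R10,R11,R12,R13,R6}
Step 22: cancel R6 -> on_hand[A=32 B=33 C=29] avail[A=24 B=32 C=15] open={R10,R11,R12,R13}
Step 23: reserve R14 C 4 -> on_hand[A=32 B=33 C=29] avail[A=24 B=32 C=11] open={R10,R11,R12,R13,R14}
Step 24: reserve R15 B 6 -> on_hand[A=32 B=33 C=29] avail[A=24 B=26 C=11] open={R10,R11,R12,R13,R14,R15}
Final available[C] = 11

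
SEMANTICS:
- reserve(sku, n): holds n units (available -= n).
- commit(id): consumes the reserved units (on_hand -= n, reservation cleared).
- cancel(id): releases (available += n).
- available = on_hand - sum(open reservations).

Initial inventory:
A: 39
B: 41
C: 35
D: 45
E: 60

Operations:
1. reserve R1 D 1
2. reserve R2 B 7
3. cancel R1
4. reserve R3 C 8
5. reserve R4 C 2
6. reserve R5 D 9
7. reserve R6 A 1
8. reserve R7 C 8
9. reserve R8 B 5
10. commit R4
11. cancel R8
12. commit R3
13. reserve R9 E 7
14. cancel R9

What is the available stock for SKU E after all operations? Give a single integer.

Step 1: reserve R1 D 1 -> on_hand[A=39 B=41 C=35 D=45 E=60] avail[A=39 B=41 C=35 D=44 E=60] open={R1}
Step 2: reserve R2 B 7 -> on_hand[A=39 B=41 C=35 D=45 E=60] avail[A=39 B=34 C=35 D=44 E=60] open={R1,R2}
Step 3: cancel R1 -> on_hand[A=39 B=41 C=35 D=45 E=60] avail[A=39 B=34 C=35 D=45 E=60] open={R2}
Step 4: reserve R3 C 8 -> on_hand[A=39 B=41 C=35 D=45 E=60] avail[A=39 B=34 C=27 D=45 E=60] open={R2,R3}
Step 5: reserve R4 C 2 -> on_hand[A=39 B=41 C=35 D=45 E=60] avail[A=39 B=34 C=25 D=45 E=60] open={R2,R3,R4}
Step 6: reserve R5 D 9 -> on_hand[A=39 B=41 C=35 D=45 E=60] avail[A=39 B=34 C=25 D=36 E=60] open={R2,R3,R4,R5}
Step 7: reserve R6 A 1 -> on_hand[A=39 B=41 C=35 D=45 E=60] avail[A=38 B=34 C=25 D=36 E=60] open={R2,R3,R4,R5,R6}
Step 8: reserve R7 C 8 -> on_hand[A=39 B=41 C=35 D=45 E=60] avail[A=38 B=34 C=17 D=36 E=60] open={R2,R3,R4,R5,R6,R7}
Step 9: reserve R8 B 5 -> on_hand[A=39 B=41 C=35 D=45 E=60] avail[A=38 B=29 C=17 D=36 E=60] open={R2,R3,R4,R5,R6,R7,R8}
Step 10: commit R4 -> on_hand[A=39 B=41 C=33 D=45 E=60] avail[A=38 B=29 C=17 D=36 E=60] open={R2,R3,R5,R6,R7,R8}
Step 11: cancel R8 -> on_hand[A=39 B=41 C=33 D=45 E=60] avail[A=38 B=34 C=17 D=36 E=60] open={R2,R3,R5,R6,R7}
Step 12: commit R3 -> on_hand[A=39 B=41 C=25 D=45 E=60] avail[A=38 B=34 C=17 D=36 E=60] open={R2,R5,R6,R7}
Step 13: reserve R9 E 7 -> on_hand[A=39 B=41 C=25 D=45 E=60] avail[A=38 B=34 C=17 D=36 E=53] open={R2,R5,R6,R7,R9}
Step 14: cancel R9 -> on_hand[A=39 B=41 C=25 D=45 E=60] avail[A=38 B=34 C=17 D=36 E=60] open={R2,R5,R6,R7}
Final available[E] = 60

Answer: 60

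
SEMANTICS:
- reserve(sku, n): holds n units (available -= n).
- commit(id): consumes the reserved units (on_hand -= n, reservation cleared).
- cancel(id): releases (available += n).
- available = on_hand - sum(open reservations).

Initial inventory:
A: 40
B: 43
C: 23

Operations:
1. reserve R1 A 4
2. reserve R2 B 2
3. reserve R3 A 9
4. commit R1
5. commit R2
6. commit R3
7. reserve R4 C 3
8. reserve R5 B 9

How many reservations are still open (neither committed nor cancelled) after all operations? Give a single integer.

Answer: 2

Derivation:
Step 1: reserve R1 A 4 -> on_hand[A=40 B=43 C=23] avail[A=36 B=43 C=23] open={R1}
Step 2: reserve R2 B 2 -> on_hand[A=40 B=43 C=23] avail[A=36 B=41 C=23] open={R1,R2}
Step 3: reserve R3 A 9 -> on_hand[A=40 B=43 C=23] avail[A=27 B=41 C=23] open={R1,R2,R3}
Step 4: commit R1 -> on_hand[A=36 B=43 C=23] avail[A=27 B=41 C=23] open={R2,R3}
Step 5: commit R2 -> on_hand[A=36 B=41 C=23] avail[A=27 B=41 C=23] open={R3}
Step 6: commit R3 -> on_hand[A=27 B=41 C=23] avail[A=27 B=41 C=23] open={}
Step 7: reserve R4 C 3 -> on_hand[A=27 B=41 C=23] avail[A=27 B=41 C=20] open={R4}
Step 8: reserve R5 B 9 -> on_hand[A=27 B=41 C=23] avail[A=27 B=32 C=20] open={R4,R5}
Open reservations: ['R4', 'R5'] -> 2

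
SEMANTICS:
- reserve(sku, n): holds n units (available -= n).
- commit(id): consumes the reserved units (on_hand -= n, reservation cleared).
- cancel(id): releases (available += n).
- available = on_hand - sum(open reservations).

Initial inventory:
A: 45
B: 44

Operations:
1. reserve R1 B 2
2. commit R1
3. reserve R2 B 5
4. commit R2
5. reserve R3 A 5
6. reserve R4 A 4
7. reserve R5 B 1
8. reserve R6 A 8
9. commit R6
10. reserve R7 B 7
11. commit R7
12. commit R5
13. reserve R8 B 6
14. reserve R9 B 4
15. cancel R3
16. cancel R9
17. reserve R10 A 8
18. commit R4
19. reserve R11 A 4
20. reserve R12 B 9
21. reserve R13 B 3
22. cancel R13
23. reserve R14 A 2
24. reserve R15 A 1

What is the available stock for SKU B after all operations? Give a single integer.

Step 1: reserve R1 B 2 -> on_hand[A=45 B=44] avail[A=45 B=42] open={R1}
Step 2: commit R1 -> on_hand[A=45 B=42] avail[A=45 B=42] open={}
Step 3: reserve R2 B 5 -> on_hand[A=45 B=42] avail[A=45 B=37] open={R2}
Step 4: commit R2 -> on_hand[A=45 B=37] avail[A=45 B=37] open={}
Step 5: reserve R3 A 5 -> on_hand[A=45 B=37] avail[A=40 B=37] open={R3}
Step 6: reserve R4 A 4 -> on_hand[A=45 B=37] avail[A=36 B=37] open={R3,R4}
Step 7: reserve R5 B 1 -> on_hand[A=45 B=37] avail[A=36 B=36] open={R3,R4,R5}
Step 8: reserve R6 A 8 -> on_hand[A=45 B=37] avail[A=28 B=36] open={R3,R4,R5,R6}
Step 9: commit R6 -> on_hand[A=37 B=37] avail[A=28 B=36] open={R3,R4,R5}
Step 10: reserve R7 B 7 -> on_hand[A=37 B=37] avail[A=28 B=29] open={R3,R4,R5,R7}
Step 11: commit R7 -> on_hand[A=37 B=30] avail[A=28 B=29] open={R3,R4,R5}
Step 12: commit R5 -> on_hand[A=37 B=29] avail[A=28 B=29] open={R3,R4}
Step 13: reserve R8 B 6 -> on_hand[A=37 B=29] avail[A=28 B=23] open={R3,R4,R8}
Step 14: reserve R9 B 4 -> on_hand[A=37 B=29] avail[A=28 B=19] open={R3,R4,R8,R9}
Step 15: cancel R3 -> on_hand[A=37 B=29] avail[A=33 B=19] open={R4,R8,R9}
Step 16: cancel R9 -> on_hand[A=37 B=29] avail[A=33 B=23] open={R4,R8}
Step 17: reserve R10 A 8 -> on_hand[A=37 B=29] avail[A=25 B=23] open={R10,R4,R8}
Step 18: commit R4 -> on_hand[A=33 B=29] avail[A=25 B=23] open={R10,R8}
Step 19: reserve R11 A 4 -> on_hand[A=33 B=29] avail[A=21 B=23] open={R10,R11,R8}
Step 20: reserve R12 B 9 -> on_hand[A=33 B=29] avail[A=21 B=14] open={R10,R11,R12,R8}
Step 21: reserve R13 B 3 -> on_hand[A=33 B=29] avail[A=21 B=11] open={R10,R11,R12,R13,R8}
Step 22: cancel R13 -> on_hand[A=33 B=29] avail[A=21 B=14] open={R10,R11,R12,R8}
Step 23: reserve R14 A 2 -> on_hand[A=33 B=29] avail[A=19 B=14] open={R10,R11,R12,R14,R8}
Step 24: reserve R15 A 1 -> on_hand[A=33 B=29] avail[A=18 B=14] open={R10,R11,R12,R14,R15,R8}
Final available[B] = 14

Answer: 14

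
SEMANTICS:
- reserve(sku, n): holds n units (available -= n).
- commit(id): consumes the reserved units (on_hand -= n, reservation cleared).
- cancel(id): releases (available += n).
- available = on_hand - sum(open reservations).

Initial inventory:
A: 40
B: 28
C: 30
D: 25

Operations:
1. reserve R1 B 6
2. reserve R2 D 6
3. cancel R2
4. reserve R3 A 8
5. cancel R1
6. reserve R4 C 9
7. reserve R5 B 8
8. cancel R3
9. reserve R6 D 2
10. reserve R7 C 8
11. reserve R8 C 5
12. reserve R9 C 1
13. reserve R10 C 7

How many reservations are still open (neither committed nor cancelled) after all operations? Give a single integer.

Answer: 7

Derivation:
Step 1: reserve R1 B 6 -> on_hand[A=40 B=28 C=30 D=25] avail[A=40 B=22 C=30 D=25] open={R1}
Step 2: reserve R2 D 6 -> on_hand[A=40 B=28 C=30 D=25] avail[A=40 B=22 C=30 D=19] open={R1,R2}
Step 3: cancel R2 -> on_hand[A=40 B=28 C=30 D=25] avail[A=40 B=22 C=30 D=25] open={R1}
Step 4: reserve R3 A 8 -> on_hand[A=40 B=28 C=30 D=25] avail[A=32 B=22 C=30 D=25] open={R1,R3}
Step 5: cancel R1 -> on_hand[A=40 B=28 C=30 D=25] avail[A=32 B=28 C=30 D=25] open={R3}
Step 6: reserve R4 C 9 -> on_hand[A=40 B=28 C=30 D=25] avail[A=32 B=28 C=21 D=25] open={R3,R4}
Step 7: reserve R5 B 8 -> on_hand[A=40 B=28 C=30 D=25] avail[A=32 B=20 C=21 D=25] open={R3,R4,R5}
Step 8: cancel R3 -> on_hand[A=40 B=28 C=30 D=25] avail[A=40 B=20 C=21 D=25] open={R4,R5}
Step 9: reserve R6 D 2 -> on_hand[A=40 B=28 C=30 D=25] avail[A=40 B=20 C=21 D=23] open={R4,R5,R6}
Step 10: reserve R7 C 8 -> on_hand[A=40 B=28 C=30 D=25] avail[A=40 B=20 C=13 D=23] open={R4,R5,R6,R7}
Step 11: reserve R8 C 5 -> on_hand[A=40 B=28 C=30 D=25] avail[A=40 B=20 C=8 D=23] open={R4,R5,R6,R7,R8}
Step 12: reserve R9 C 1 -> on_hand[A=40 B=28 C=30 D=25] avail[A=40 B=20 C=7 D=23] open={R4,R5,R6,R7,R8,R9}
Step 13: reserve R10 C 7 -> on_hand[A=40 B=28 C=30 D=25] avail[A=40 B=20 C=0 D=23] open={R10,R4,R5,R6,R7,R8,R9}
Open reservations: ['R10', 'R4', 'R5', 'R6', 'R7', 'R8', 'R9'] -> 7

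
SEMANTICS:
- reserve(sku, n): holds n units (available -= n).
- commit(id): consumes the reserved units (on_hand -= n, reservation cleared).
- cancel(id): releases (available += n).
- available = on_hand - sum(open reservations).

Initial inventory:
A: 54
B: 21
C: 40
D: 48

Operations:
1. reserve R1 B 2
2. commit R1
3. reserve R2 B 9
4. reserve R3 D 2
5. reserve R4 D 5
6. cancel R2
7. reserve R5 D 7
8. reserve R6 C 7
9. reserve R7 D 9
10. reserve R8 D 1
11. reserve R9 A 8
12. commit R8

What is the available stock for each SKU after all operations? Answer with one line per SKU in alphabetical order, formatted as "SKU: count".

Step 1: reserve R1 B 2 -> on_hand[A=54 B=21 C=40 D=48] avail[A=54 B=19 C=40 D=48] open={R1}
Step 2: commit R1 -> on_hand[A=54 B=19 C=40 D=48] avail[A=54 B=19 C=40 D=48] open={}
Step 3: reserve R2 B 9 -> on_hand[A=54 B=19 C=40 D=48] avail[A=54 B=10 C=40 D=48] open={R2}
Step 4: reserve R3 D 2 -> on_hand[A=54 B=19 C=40 D=48] avail[A=54 B=10 C=40 D=46] open={R2,R3}
Step 5: reserve R4 D 5 -> on_hand[A=54 B=19 C=40 D=48] avail[A=54 B=10 C=40 D=41] open={R2,R3,R4}
Step 6: cancel R2 -> on_hand[A=54 B=19 C=40 D=48] avail[A=54 B=19 C=40 D=41] open={R3,R4}
Step 7: reserve R5 D 7 -> on_hand[A=54 B=19 C=40 D=48] avail[A=54 B=19 C=40 D=34] open={R3,R4,R5}
Step 8: reserve R6 C 7 -> on_hand[A=54 B=19 C=40 D=48] avail[A=54 B=19 C=33 D=34] open={R3,R4,R5,R6}
Step 9: reserve R7 D 9 -> on_hand[A=54 B=19 C=40 D=48] avail[A=54 B=19 C=33 D=25] open={R3,R4,R5,R6,R7}
Step 10: reserve R8 D 1 -> on_hand[A=54 B=19 C=40 D=48] avail[A=54 B=19 C=33 D=24] open={R3,R4,R5,R6,R7,R8}
Step 11: reserve R9 A 8 -> on_hand[A=54 B=19 C=40 D=48] avail[A=46 B=19 C=33 D=24] open={R3,R4,R5,R6,R7,R8,R9}
Step 12: commit R8 -> on_hand[A=54 B=19 C=40 D=47] avail[A=46 B=19 C=33 D=24] open={R3,R4,R5,R6,R7,R9}

Answer: A: 46
B: 19
C: 33
D: 24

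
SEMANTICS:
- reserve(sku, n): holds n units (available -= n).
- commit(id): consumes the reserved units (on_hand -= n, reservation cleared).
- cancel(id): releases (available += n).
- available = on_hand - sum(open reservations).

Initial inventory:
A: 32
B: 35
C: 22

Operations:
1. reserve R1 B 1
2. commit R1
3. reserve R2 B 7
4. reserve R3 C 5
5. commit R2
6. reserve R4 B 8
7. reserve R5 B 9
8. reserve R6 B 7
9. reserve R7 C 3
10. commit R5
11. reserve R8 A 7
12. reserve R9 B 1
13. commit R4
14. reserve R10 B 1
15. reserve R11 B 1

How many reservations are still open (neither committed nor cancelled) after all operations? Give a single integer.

Step 1: reserve R1 B 1 -> on_hand[A=32 B=35 C=22] avail[A=32 B=34 C=22] open={R1}
Step 2: commit R1 -> on_hand[A=32 B=34 C=22] avail[A=32 B=34 C=22] open={}
Step 3: reserve R2 B 7 -> on_hand[A=32 B=34 C=22] avail[A=32 B=27 C=22] open={R2}
Step 4: reserve R3 C 5 -> on_hand[A=32 B=34 C=22] avail[A=32 B=27 C=17] open={R2,R3}
Step 5: commit R2 -> on_hand[A=32 B=27 C=22] avail[A=32 B=27 C=17] open={R3}
Step 6: reserve R4 B 8 -> on_hand[A=32 B=27 C=22] avail[A=32 B=19 C=17] open={R3,R4}
Step 7: reserve R5 B 9 -> on_hand[A=32 B=27 C=22] avail[A=32 B=10 C=17] open={R3,R4,R5}
Step 8: reserve R6 B 7 -> on_hand[A=32 B=27 C=22] avail[A=32 B=3 C=17] open={R3,R4,R5,R6}
Step 9: reserve R7 C 3 -> on_hand[A=32 B=27 C=22] avail[A=32 B=3 C=14] open={R3,R4,R5,R6,R7}
Step 10: commit R5 -> on_hand[A=32 B=18 C=22] avail[A=32 B=3 C=14] open={R3,R4,R6,R7}
Step 11: reserve R8 A 7 -> on_hand[A=32 B=18 C=22] avail[A=25 B=3 C=14] open={R3,R4,R6,R7,R8}
Step 12: reserve R9 B 1 -> on_hand[A=32 B=18 C=22] avail[A=25 B=2 C=14] open={R3,R4,R6,R7,R8,R9}
Step 13: commit R4 -> on_hand[A=32 B=10 C=22] avail[A=25 B=2 C=14] open={R3,R6,R7,R8,R9}
Step 14: reserve R10 B 1 -> on_hand[A=32 B=10 C=22] avail[A=25 B=1 C=14] open={R10,R3,R6,R7,R8,R9}
Step 15: reserve R11 B 1 -> on_hand[A=32 B=10 C=22] avail[A=25 B=0 C=14] open={R10,R11,R3,R6,R7,R8,R9}
Open reservations: ['R10', 'R11', 'R3', 'R6', 'R7', 'R8', 'R9'] -> 7

Answer: 7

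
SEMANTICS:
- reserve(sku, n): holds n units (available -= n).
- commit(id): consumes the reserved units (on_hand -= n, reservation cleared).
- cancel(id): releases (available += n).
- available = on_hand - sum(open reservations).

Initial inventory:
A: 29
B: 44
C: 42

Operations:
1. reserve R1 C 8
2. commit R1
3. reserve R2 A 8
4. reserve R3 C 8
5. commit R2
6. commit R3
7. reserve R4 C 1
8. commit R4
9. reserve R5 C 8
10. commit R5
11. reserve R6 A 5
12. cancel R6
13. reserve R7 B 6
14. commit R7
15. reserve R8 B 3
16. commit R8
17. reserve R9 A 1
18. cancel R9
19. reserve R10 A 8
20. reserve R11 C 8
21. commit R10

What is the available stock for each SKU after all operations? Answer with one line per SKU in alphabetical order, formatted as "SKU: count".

Answer: A: 13
B: 35
C: 9

Derivation:
Step 1: reserve R1 C 8 -> on_hand[A=29 B=44 C=42] avail[A=29 B=44 C=34] open={R1}
Step 2: commit R1 -> on_hand[A=29 B=44 C=34] avail[A=29 B=44 C=34] open={}
Step 3: reserve R2 A 8 -> on_hand[A=29 B=44 C=34] avail[A=21 B=44 C=34] open={R2}
Step 4: reserve R3 C 8 -> on_hand[A=29 B=44 C=34] avail[A=21 B=44 C=26] open={R2,R3}
Step 5: commit R2 -> on_hand[A=21 B=44 C=34] avail[A=21 B=44 C=26] open={R3}
Step 6: commit R3 -> on_hand[A=21 B=44 C=26] avail[A=21 B=44 C=26] open={}
Step 7: reserve R4 C 1 -> on_hand[A=21 B=44 C=26] avail[A=21 B=44 C=25] open={R4}
Step 8: commit R4 -> on_hand[A=21 B=44 C=25] avail[A=21 B=44 C=25] open={}
Step 9: reserve R5 C 8 -> on_hand[A=21 B=44 C=25] avail[A=21 B=44 C=17] open={R5}
Step 10: commit R5 -> on_hand[A=21 B=44 C=17] avail[A=21 B=44 C=17] open={}
Step 11: reserve R6 A 5 -> on_hand[A=21 B=44 C=17] avail[A=16 B=44 C=17] open={R6}
Step 12: cancel R6 -> on_hand[A=21 B=44 C=17] avail[A=21 B=44 C=17] open={}
Step 13: reserve R7 B 6 -> on_hand[A=21 B=44 C=17] avail[A=21 B=38 C=17] open={R7}
Step 14: commit R7 -> on_hand[A=21 B=38 C=17] avail[A=21 B=38 C=17] open={}
Step 15: reserve R8 B 3 -> on_hand[A=21 B=38 C=17] avail[A=21 B=35 C=17] open={R8}
Step 16: commit R8 -> on_hand[A=21 B=35 C=17] avail[A=21 B=35 C=17] open={}
Step 17: reserve R9 A 1 -> on_hand[A=21 B=35 C=17] avail[A=20 B=35 C=17] open={R9}
Step 18: cancel R9 -> on_hand[A=21 B=35 C=17] avail[A=21 B=35 C=17] open={}
Step 19: reserve R10 A 8 -> on_hand[A=21 B=35 C=17] avail[A=13 B=35 C=17] open={R10}
Step 20: reserve R11 C 8 -> on_hand[A=21 B=35 C=17] avail[A=13 B=35 C=9] open={R10,R11}
Step 21: commit R10 -> on_hand[A=13 B=35 C=17] avail[A=13 B=35 C=9] open={R11}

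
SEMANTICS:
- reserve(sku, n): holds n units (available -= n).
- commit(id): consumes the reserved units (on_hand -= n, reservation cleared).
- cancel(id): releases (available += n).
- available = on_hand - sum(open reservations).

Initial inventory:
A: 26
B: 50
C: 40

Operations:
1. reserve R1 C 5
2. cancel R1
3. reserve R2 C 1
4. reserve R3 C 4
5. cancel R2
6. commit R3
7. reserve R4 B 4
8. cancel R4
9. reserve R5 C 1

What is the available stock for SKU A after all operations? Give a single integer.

Answer: 26

Derivation:
Step 1: reserve R1 C 5 -> on_hand[A=26 B=50 C=40] avail[A=26 B=50 C=35] open={R1}
Step 2: cancel R1 -> on_hand[A=26 B=50 C=40] avail[A=26 B=50 C=40] open={}
Step 3: reserve R2 C 1 -> on_hand[A=26 B=50 C=40] avail[A=26 B=50 C=39] open={R2}
Step 4: reserve R3 C 4 -> on_hand[A=26 B=50 C=40] avail[A=26 B=50 C=35] open={R2,R3}
Step 5: cancel R2 -> on_hand[A=26 B=50 C=40] avail[A=26 B=50 C=36] open={R3}
Step 6: commit R3 -> on_hand[A=26 B=50 C=36] avail[A=26 B=50 C=36] open={}
Step 7: reserve R4 B 4 -> on_hand[A=26 B=50 C=36] avail[A=26 B=46 C=36] open={R4}
Step 8: cancel R4 -> on_hand[A=26 B=50 C=36] avail[A=26 B=50 C=36] open={}
Step 9: reserve R5 C 1 -> on_hand[A=26 B=50 C=36] avail[A=26 B=50 C=35] open={R5}
Final available[A] = 26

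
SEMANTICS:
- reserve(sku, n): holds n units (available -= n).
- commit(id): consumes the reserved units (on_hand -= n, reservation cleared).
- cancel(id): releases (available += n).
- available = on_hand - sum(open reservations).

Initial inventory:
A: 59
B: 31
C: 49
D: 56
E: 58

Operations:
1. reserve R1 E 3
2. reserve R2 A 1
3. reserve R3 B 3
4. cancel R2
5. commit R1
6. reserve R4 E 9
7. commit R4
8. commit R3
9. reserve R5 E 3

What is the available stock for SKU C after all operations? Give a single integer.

Step 1: reserve R1 E 3 -> on_hand[A=59 B=31 C=49 D=56 E=58] avail[A=59 B=31 C=49 D=56 E=55] open={R1}
Step 2: reserve R2 A 1 -> on_hand[A=59 B=31 C=49 D=56 E=58] avail[A=58 B=31 C=49 D=56 E=55] open={R1,R2}
Step 3: reserve R3 B 3 -> on_hand[A=59 B=31 C=49 D=56 E=58] avail[A=58 B=28 C=49 D=56 E=55] open={R1,R2,R3}
Step 4: cancel R2 -> on_hand[A=59 B=31 C=49 D=56 E=58] avail[A=59 B=28 C=49 D=56 E=55] open={R1,R3}
Step 5: commit R1 -> on_hand[A=59 B=31 C=49 D=56 E=55] avail[A=59 B=28 C=49 D=56 E=55] open={R3}
Step 6: reserve R4 E 9 -> on_hand[A=59 B=31 C=49 D=56 E=55] avail[A=59 B=28 C=49 D=56 E=46] open={R3,R4}
Step 7: commit R4 -> on_hand[A=59 B=31 C=49 D=56 E=46] avail[A=59 B=28 C=49 D=56 E=46] open={R3}
Step 8: commit R3 -> on_hand[A=59 B=28 C=49 D=56 E=46] avail[A=59 B=28 C=49 D=56 E=46] open={}
Step 9: reserve R5 E 3 -> on_hand[A=59 B=28 C=49 D=56 E=46] avail[A=59 B=28 C=49 D=56 E=43] open={R5}
Final available[C] = 49

Answer: 49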